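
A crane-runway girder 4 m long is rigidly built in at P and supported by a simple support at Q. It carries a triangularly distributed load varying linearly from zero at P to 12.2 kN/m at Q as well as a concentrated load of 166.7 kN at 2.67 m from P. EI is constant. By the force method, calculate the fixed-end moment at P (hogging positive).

Remove the prop at Q; the released (primary) structure is a cantilever built in at P.
Primary-structure tip deflection at Q by superposition:
  triangular load, peak 12.2 at the free end: 11w₀L⁴/(120EI) = 286.3/EI
  point load 166.7 at a = 2.67: Pa²(3L − a)/(6EI) = 1848/EI
  δ_0 = 2134/EI
Flexibility coefficient — unit upward force at Q: δ_{QQ} = L³/(3EI) = 21.33/EI.
Compatibility at Q: δ_0 − R_Q·δ_{QQ} = 0, so R_Q = 2134/21.33 = 100 kN.
Moment equilibrium about P: M_P = Σ(load moments about P) − R_Q·L = 510.2 − 100×4 = 110 kN·m.

M_P = 110 kN·m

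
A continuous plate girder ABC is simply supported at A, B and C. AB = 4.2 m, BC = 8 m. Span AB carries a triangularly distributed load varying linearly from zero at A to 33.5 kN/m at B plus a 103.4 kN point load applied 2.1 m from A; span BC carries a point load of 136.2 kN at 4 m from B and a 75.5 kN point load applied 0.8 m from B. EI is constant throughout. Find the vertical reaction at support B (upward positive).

R_B = 310.7 kN

Take M_B as the redundant. Released structure: two simple spans AB and BC with a hinge at B.
End slopes at the hinge B, treating each span as simply supported:
  span AB: triangular load, peak 33.5: w₀L³/(45EI) = 55.15/EI
  span AB: point load 103.4 at a = 2.1: Pab(L + a)/(6LEI) = 114/EI
  span BC: point load 136.2 at a = 4: Pab(L + b)/(6LEI) = 544.8/EI
  span BC: point load 75.5 at a = 0.8: Pab(L + b)/(6LEI) = 137.7/EI
  relative rotation θ_0 = (169.2 + 682.5)/EI = 851.7/EI
A unit hogging moment at B produces rotation L₁/(3EI) + L₂/(3EI) = 4.067/EI.
Compatibility: M_B·(L₁+L₂)/(3EI) = θ_0, giving M_B = 209.4 kN·m (hogging).
Span AB, ΣM about A with M_B applied at B: R_B^{AB}·4.2 = 414.1 + 209.4, so R_B^{AB} = 148.5 kN and R_A = 173.8 − 148.5 = 25.29 kN.
Span BC, ΣM about C: R_B^{BC}·8 = 1088 + 209.4, so R_B^{BC} = 162.2 kN and R_C = 211.7 − 162.2 = 49.47 kN.
R_B = 148.5 + 162.2 = 310.7 kN.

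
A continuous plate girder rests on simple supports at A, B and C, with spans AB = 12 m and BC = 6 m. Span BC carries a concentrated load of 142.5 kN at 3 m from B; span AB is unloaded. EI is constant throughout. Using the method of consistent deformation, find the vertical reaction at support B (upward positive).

R_B = 84.61 kN

Release continuity at B by inserting a hinge; the redundant is the internal moment M_B. The primary structure is two simply-supported spans AB and BC.
Rotations at B on the released spans (each span's end-slope, ×1/EI):
  span BC: point load 142.5 at a = 3: Pab(L + b)/(6LEI) = 320.6/EI
  relative rotation θ_0 = (0 + 320.6)/EI = 320.6/EI
A unit hogging moment at B produces rotation L₁/(3EI) + L₂/(3EI) = 6/EI.
Slope continuity at B: θ_0 = M_B·6/EI, so M_B = 320.6/6 = 53.44 kN·m (hogging).
Span AB, ΣM about A with M_B applied at B: R_B^{AB}·12 = 0 + 53.44, so R_B^{AB} = 4.453 kN and R_A = 0 − 4.453 = -4.453 kN.
Span BC, ΣM about C: R_B^{BC}·6 = 427.5 + 53.44, so R_B^{BC} = 80.16 kN and R_C = 142.5 − 80.16 = 62.34 kN.
R_B = 4.453 + 80.16 = 84.61 kN.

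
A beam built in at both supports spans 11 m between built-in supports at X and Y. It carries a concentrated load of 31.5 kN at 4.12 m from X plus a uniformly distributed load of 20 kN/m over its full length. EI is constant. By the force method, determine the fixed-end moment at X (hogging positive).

M_X = 252.4 kN·m

Take the two fixed-end moments M_X, M_Y as redundants; the released structure is the simple span XY.
End rotations of the released simple span under the applied load (×1/EI):
  at X: point load 31.5 at a = 4.12: Pab(L + b)/(6LEI) = 241.9/EI
  at Y: point load 31.5 at a = 4.12: Pab(L + a)/(6LEI) = 204.6/EI
  at X: UDL 20: wL³/(24EI) = 1109/EI
  at Y: UDL 20: wL³/(24EI) = 1109/EI
  θ_X0 = 1351/EI,  θ_Y0 = 1314/EI
Flexibility coefficients: a unit moment at one end gives L/(3EI) there and L/(6EI) at the far end, so f₁₁ = f₂₂ = 3.667/EI and f₁₂ = f₂₁ = 1.833/EI.
Compatibility — zero rotation at each built-in end:
  3.667 M_X + 1.833 M_Y = 1351
  1.833 M_X + 3.667 M_Y = 1314
Solving the pair gives M_X = 252.4 kN·m and M_Y = 232.1 kN·m (hogging).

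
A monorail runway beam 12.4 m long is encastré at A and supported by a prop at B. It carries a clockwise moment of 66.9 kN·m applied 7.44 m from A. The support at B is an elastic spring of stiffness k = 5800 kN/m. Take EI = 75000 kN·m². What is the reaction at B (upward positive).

R_B = 6.662 kN

Choose R_B as the redundant. The primary structure is the cantilever fixed at A.
Free-end deflection of the primary structure under the applied loading (downward +):
  clockwise couple 66.9 at a = 7.44: M₀a(2L − a)/(2EI) = 4320/EI
Flexibility coefficient — unit upward force at B: δ_{BB} = L³/(3EI) = 635.5/EI.
With EI = 75000 kN·m²: δ_0 = 0.057605 m and δ_{BB} = 0.008474 m/kN.
Compatibility — the spring shortens by R_B/k under the reaction it provides: δ_0 − R_B·δ_{BB} = R_B/k. With 1/k = 0.000172 m/kN, R_B = δ_0 / (δ_{BB} + 1/k) = 0.057605 / (0.008474 + 0.000172) = 6.662 kN.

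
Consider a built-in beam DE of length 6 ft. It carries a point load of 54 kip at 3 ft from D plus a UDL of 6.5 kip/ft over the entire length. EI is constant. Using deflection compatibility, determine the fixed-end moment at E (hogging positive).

Take the two fixed-end moments M_D, M_E as redundants; the released structure is the simple span DE.
Simple-span end rotations at D and E under the given loads:
  at D: point load 54 at a = 3: Pab(L + b)/(6LEI) = 121.5/EI
  at E: point load 54 at a = 3: Pab(L + a)/(6LEI) = 121.5/EI
  at D: UDL 6.5: wL³/(24EI) = 58.5/EI
  at E: UDL 6.5: wL³/(24EI) = 58.5/EI
  θ_D0 = 180/EI,  θ_E0 = 180/EI
Flexibility coefficients: a unit moment at one end gives L/(3EI) there and L/(6EI) at the far end, so f₁₁ = f₂₂ = 2/EI and f₁₂ = f₂₁ = 1/EI.
Compatibility — zero rotation at each built-in end:
  2 M_D + 1 M_E = 180
  1 M_D + 2 M_E = 180
Solving the pair gives M_D = 60 kip·ft and M_E = 60 kip·ft (hogging).

M_E = 60 kip·ft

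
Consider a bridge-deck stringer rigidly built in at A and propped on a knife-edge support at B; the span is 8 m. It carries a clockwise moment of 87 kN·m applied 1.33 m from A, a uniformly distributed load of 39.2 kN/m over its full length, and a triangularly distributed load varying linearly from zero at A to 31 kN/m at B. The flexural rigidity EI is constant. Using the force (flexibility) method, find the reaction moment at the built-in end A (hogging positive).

M_A = 476.5 kN·m

Choose R_B as the redundant. The primary structure is the cantilever fixed at A.
Deflection at B on the released cantilever, summing each load's contribution:
  clockwise couple 87 at a = 1.33: M₀a(2L − a)/(2EI) = 848.7/EI
  UDL 39.2: wL⁴/(8EI) = 20070/EI
  triangular load, peak 31 at the free end: 11w₀L⁴/(120EI) = 11639/EI
  δ_0 = 32559/EI
Tip deflection under a unit load at B: L³/(3EI) = 170.7/EI.
The prop prevents deflection at B: R_B = δ_0/δ_{BB} = 32559/170.7 = 190.8 kN.
Moment equilibrium about A: M_A = Σ(load moments about A) − R_B·L = 2003 − 190.8×8 = 476.5 kN·m.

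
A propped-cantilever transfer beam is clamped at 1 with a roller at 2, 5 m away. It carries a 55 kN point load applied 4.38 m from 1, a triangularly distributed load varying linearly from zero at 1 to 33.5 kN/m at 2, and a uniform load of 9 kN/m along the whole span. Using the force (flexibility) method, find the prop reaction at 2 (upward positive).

Take the reaction at 2 as the redundant and release it; the primary structure is a cantilever fixed at 1.
Downward deflection at the released point 2 due to the loads:
  point load 55 at a = 4.38: Pa²(3L − a)/(6EI) = 1868/EI
  triangular load, peak 33.5 at the free end: 11w₀L⁴/(120EI) = 1919/EI
  UDL 9: wL⁴/(8EI) = 703.1/EI
  δ_0 = 4490/EI
Flexibility coefficient — unit upward force at 2: δ_{22} = L³/(3EI) = 41.67/EI.
The prop prevents deflection at 2: R_2 = δ_0/δ_{22} = 4490/41.67 = 107.8 kN.

R_2 = 107.8 kN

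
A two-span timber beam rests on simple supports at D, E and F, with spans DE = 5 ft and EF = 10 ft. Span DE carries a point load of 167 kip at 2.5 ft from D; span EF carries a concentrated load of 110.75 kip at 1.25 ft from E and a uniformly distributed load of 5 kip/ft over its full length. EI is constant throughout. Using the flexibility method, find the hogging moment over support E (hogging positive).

Release continuity at E by inserting a hinge; the redundant is the internal moment M_E. The primary structure is two simply-supported spans DE and EF.
Discontinuity in slope at E on the released structure — sum the simple-span end rotations:
  span DE: point load 167 at a = 2.5: Pab(L + a)/(6LEI) = 260.9/EI
  span EF: point load 110.75 at a = 1.25: Pab(L + b)/(6LEI) = 378.5/EI
  span EF: UDL 5: wL³/(24EI) = 208.3/EI
  relative rotation θ_0 = (260.9 + 586.9)/EI = 847.8/EI
A unit hogging moment at E produces rotation L₁/(3EI) + L₂/(3EI) = 5/EI.
Slope continuity at E: θ_0 = M_E·5/EI, so M_E = 847.8/5 = 169.6 kip·ft (hogging).

M_E = 169.6 kip·ft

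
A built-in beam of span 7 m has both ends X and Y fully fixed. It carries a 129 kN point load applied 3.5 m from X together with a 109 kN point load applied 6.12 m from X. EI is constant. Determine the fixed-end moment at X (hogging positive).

M_X = 123.4 kN·m

Take the two fixed-end moments M_X, M_Y as redundants; the released structure is the simple span XY.
End rotations of the released simple span under the applied load (×1/EI):
  at X: point load 129 at a = 3.5: Pab(L + b)/(6LEI) = 395.1/EI
  at Y: point load 129 at a = 3.5: Pab(L + a)/(6LEI) = 395.1/EI
  at X: point load 109 at a = 6.12: Pab(L + b)/(6LEI) = 110.1/EI
  at Y: point load 109 at a = 6.12: Pab(L + a)/(6LEI) = 183.4/EI
  θ_X0 = 505.2/EI,  θ_Y0 = 578.4/EI
Flexibility coefficients: a unit moment at one end gives L/(3EI) there and L/(6EI) at the far end, so f₁₁ = f₂₂ = 2.333/EI and f₁₂ = f₂₁ = 1.167/EI.
Compatibility — zero rotation at each built-in end:
  2.333 M_X + 1.167 M_Y = 505.2
  1.167 M_X + 2.333 M_Y = 578.4
Solving the pair gives M_X = 123.4 kN·m and M_Y = 186.2 kN·m (hogging).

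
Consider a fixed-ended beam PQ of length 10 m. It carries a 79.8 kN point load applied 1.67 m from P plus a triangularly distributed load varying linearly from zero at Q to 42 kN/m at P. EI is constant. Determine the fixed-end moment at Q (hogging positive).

Release both end moments; the primary structure is a simply-supported span PQ with redundants M_P and M_Q.
Simple-span end rotations at P and Q under the given loads:
  at P: point load 79.8 at a = 1.67: Pab(L + b)/(6LEI) = 339.1/EI
  at Q: point load 79.8 at a = 1.67: Pab(L + a)/(6LEI) = 215.9/EI
  at P: triangular load, peak 42: w₀L³/(45EI) = 933.3/EI
  at Q: triangular load, peak 42: 7w₀L³/(360EI) = 816.7/EI
  θ_P0 = 1272/EI,  θ_Q0 = 1033/EI
Flexibility coefficients: a unit moment at one end gives L/(3EI) there and L/(6EI) at the far end, so f₁₁ = f₂₂ = 3.333/EI and f₁₂ = f₂₁ = 1.667/EI.
Compatibility — zero rotation at each built-in end:
  3.333 M_P + 1.667 M_Q = 1272
  1.667 M_P + 3.333 M_Q = 1033
Solving the pair gives M_P = 302.5 kN·m and M_Q = 158.5 kN·m (hogging).

M_Q = 158.5 kN·m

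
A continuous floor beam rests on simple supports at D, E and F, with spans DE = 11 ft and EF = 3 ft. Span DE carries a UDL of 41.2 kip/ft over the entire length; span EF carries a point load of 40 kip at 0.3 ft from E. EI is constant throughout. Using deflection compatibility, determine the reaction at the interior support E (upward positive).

R_E = 471.2 kip

Take M_E as the redundant. Released structure: two simple spans DE and EF with a hinge at E.
End slopes at the hinge E, treating each span as simply supported:
  span DE: UDL 41.2: wL³/(24EI) = 2285/EI
  span EF: point load 40 at a = 0.3: Pab(L + b)/(6LEI) = 10.26/EI
  relative rotation θ_0 = (2285 + 10.26)/EI = 2295/EI
A unit hogging moment at E produces rotation L₁/(3EI) + L₂/(3EI) = 4.667/EI.
Slope continuity at E: θ_0 = M_E·4.667/EI, so M_E = 2295/4.667 = 491.8 kip·ft (hogging).
Span DE, ΣM about D with M_E applied at E: R_E^{DE}·11 = 2493 + 491.8, so R_E^{DE} = 271.3 kip and R_D = 453.2 − 271.3 = 181.9 kip.
Span EF, ΣM about F: R_E^{EF}·3 = 108 + 491.8, so R_E^{EF} = 199.9 kip and R_F = 40 − 199.9 = -159.9 kip.
R_E = 271.3 + 199.9 = 471.2 kip.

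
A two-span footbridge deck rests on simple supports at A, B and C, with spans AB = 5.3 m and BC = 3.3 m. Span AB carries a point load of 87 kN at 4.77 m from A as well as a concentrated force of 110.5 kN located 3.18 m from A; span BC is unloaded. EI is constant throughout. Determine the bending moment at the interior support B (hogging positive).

M_B = 93.59 kN·m

Release continuity at B by inserting a hinge; the redundant is the internal moment M_B. The primary structure is two simply-supported spans AB and BC.
End slopes at the hinge B, treating each span as simply supported:
  span AB: point load 87 at a = 4.77: Pab(L + a)/(6LEI) = 69.65/EI
  span AB: point load 110.5 at a = 3.18: Pab(L + a)/(6LEI) = 198.7/EI
  relative rotation θ_0 = (268.3 + 0)/EI = 268.3/EI
A unit hogging moment at B produces rotation L₁/(3EI) + L₂/(3EI) = 2.867/EI.
Compatibility: M_B·(L₁+L₂)/(3EI) = θ_0, giving M_B = 93.59 kN·m (hogging).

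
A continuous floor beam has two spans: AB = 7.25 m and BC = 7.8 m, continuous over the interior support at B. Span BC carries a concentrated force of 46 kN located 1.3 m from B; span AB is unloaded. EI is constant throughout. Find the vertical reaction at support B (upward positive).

Take M_B as the redundant. Released structure: two simple spans AB and BC with a hinge at B.
End slopes at the hinge B, treating each span as simply supported:
  span BC: point load 46 at a = 1.3: Pab(L + b)/(6LEI) = 118.8/EI
  relative rotation θ_0 = (0 + 118.8)/EI = 118.8/EI
A unit hogging moment at B produces rotation L₁/(3EI) + L₂/(3EI) = 5.017/EI.
Slope continuity at B: θ_0 = M_B·5.017/EI, so M_B = 118.8/5.017 = 23.67 kN·m (hogging).
Span AB, ΣM about A with M_B applied at B: R_B^{AB}·7.25 = 0 + 23.67, so R_B^{AB} = 3.266 kN and R_A = 0 − 3.266 = -3.266 kN.
Span BC, ΣM about C: R_B^{BC}·7.8 = 299 + 23.67, so R_B^{BC} = 41.37 kN and R_C = 46 − 41.37 = 4.631 kN.
R_B = 3.266 + 41.37 = 44.63 kN.

R_B = 44.63 kN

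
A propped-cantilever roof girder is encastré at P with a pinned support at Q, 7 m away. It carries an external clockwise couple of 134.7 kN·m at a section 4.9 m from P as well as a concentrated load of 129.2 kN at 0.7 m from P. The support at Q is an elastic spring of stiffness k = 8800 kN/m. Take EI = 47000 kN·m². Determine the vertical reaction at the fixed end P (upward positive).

Release the roller at Q. Primary structure: cantilever fixed at P.
Downward deflection at the released point Q due to the loads:
  clockwise couple 134.7 at a = 4.9: M₀a(2L − a)/(2EI) = 3003/EI
  point load 129.2 at a = 0.7: Pa²(3L − a)/(6EI) = 214.2/EI
  δ_0 = 3217/EI
Flexibility coefficient — unit upward force at Q: δ_{QQ} = L³/(3EI) = 114.3/EI.
With EI = 47000 kN·m²: δ_0 = 0.068454 m and δ_{QQ} = 0.002433 m/kN.
Compatibility — the spring shortens by R_Q/k under the reaction it provides: δ_0 − R_Q·δ_{QQ} = R_Q/k. With 1/k = 0.000114 m/kN, R_Q = δ_0 / (δ_{QQ} + 1/k) = 0.068454 / (0.002433 + 0.000114) = 26.88 kN.
Vertical equilibrium: R_P = ΣP − R_Q = 129.2 − 26.88 = 102.3 kN.

R_P = 102.3 kN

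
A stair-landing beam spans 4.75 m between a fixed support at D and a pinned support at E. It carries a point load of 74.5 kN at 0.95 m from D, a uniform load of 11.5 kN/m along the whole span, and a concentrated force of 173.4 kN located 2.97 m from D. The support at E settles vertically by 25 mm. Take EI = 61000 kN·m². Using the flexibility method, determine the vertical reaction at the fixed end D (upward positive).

Choose R_E as the redundant. The primary structure is the cantilever fixed at D.
Deflection at E on the released cantilever, summing each load's contribution:
  point load 74.5 at a = 0.95: Pa²(3L − a)/(6EI) = 149/EI
  UDL 11.5: wL⁴/(8EI) = 731.8/EI
  point load 173.4 at a = 2.97: Pa²(3L − a)/(6EI) = 2876/EI
  δ_0 = 3756/EI
Flexibility coefficient — unit upward force at E: δ_{EE} = L³/(3EI) = 35.72/EI.
With EI = 61000 kN·m²: δ_0 = 0.06158 m and δ_{EE} = 0.000586 m/kN.
Compatibility — the beam at E must follow the support down by 0.025 m: δ_0 − R_E·δ_{EE} = 0.025, so R_E = (0.06158 − 0.025)/0.000586 = 62.46 kN.
Vertical equilibrium: R_D = ΣP − R_E = 302.5 − 62.46 = 240.1 kN.

R_D = 240.1 kN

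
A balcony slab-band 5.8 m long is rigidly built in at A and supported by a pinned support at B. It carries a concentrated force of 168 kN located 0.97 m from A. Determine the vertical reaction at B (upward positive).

R_B = 6.655 kN

Take the reaction at B as the redundant and release it; the primary structure is a cantilever fixed at A.
Downward deflection at the released point B due to the loads:
  point load 168 at a = 0.97: Pa²(3L − a)/(6EI) = 432.9/EI
Flexibility coefficient — unit upward force at B: δ_{BB} = L³/(3EI) = 65.04/EI.
The prop prevents deflection at B: R_B = δ_0/δ_{BB} = 432.9/65.04 = 6.655 kN.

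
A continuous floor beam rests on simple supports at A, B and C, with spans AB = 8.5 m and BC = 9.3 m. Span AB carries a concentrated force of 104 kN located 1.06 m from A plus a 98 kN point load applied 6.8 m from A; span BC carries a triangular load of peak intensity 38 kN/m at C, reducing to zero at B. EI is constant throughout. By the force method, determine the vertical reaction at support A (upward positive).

R_A = 89.06 kN

Insert a hinge at B; M_B is the redundant, and each span becomes simply supported.
End slopes at the hinge B, treating each span as simply supported:
  span AB: point load 104 at a = 1.06: Pab(L + a)/(6LEI) = 153.7/EI
  span AB: point load 98 at a = 6.8: Pab(L + a)/(6LEI) = 339.9/EI
  span BC: triangular load, peak 38: 7w₀L³/(360EI) = 594.3/EI
  relative rotation θ_0 = (493.6 + 594.3)/EI = 1088/EI
A unit hogging moment at B produces rotation L₁/(3EI) + L₂/(3EI) = 5.933/EI.
Compatibility: M_B·(L₁+L₂)/(3EI) = θ_0, giving M_B = 183.4 kN·m (hogging).
Span AB, ΣM about A with M_B applied at B: R_B^{AB}·8.5 = 776.6 + 183.4, so R_B^{AB} = 112.9 kN and R_A = 202 − 112.9 = 89.06 kN.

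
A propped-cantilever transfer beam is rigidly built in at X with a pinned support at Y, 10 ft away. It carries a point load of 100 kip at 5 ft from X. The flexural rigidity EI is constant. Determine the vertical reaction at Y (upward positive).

Release the roller at Y. Primary structure: cantilever fixed at X.
Primary-structure tip deflection at Y by superposition:
  point load 100 at a = 5: Pa²(3L − a)/(6EI) = 10417/EI
Flexibility coefficient — unit upward force at Y: δ_{YY} = L³/(3EI) = 333.3/EI.
The prop prevents deflection at Y: R_Y = δ_0/δ_{YY} = 10417/333.3 = 31.25 kip.

R_Y = 31.25 kip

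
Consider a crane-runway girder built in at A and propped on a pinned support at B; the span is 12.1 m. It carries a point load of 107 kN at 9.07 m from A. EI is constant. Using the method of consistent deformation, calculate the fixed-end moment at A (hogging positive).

M_A = 151.9 kN·m

Remove the prop at B; the released (primary) structure is a cantilever built in at A.
Primary-structure tip deflection at B by superposition:
  point load 107 at a = 9.07: Pa²(3L − a)/(6EI) = 39948/EI
Flexibility coefficient — unit upward force at B: δ_{BB} = L³/(3EI) = 590.5/EI.
The prop prevents deflection at B: R_B = δ_0/δ_{BB} = 39948/590.5 = 67.65 kN.
Moment equilibrium about A: M_A = Σ(load moments about A) − R_B·L = 970.5 − 67.65×12.1 = 151.9 kN·m.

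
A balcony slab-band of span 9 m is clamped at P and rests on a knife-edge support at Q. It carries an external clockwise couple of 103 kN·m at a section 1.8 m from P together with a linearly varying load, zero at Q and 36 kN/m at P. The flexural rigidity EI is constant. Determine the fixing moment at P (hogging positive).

Take the reaction at Q as the redundant and release it; the primary structure is a cantilever fixed at P.
Free-end deflection of the primary structure under the applied loading (downward +):
  clockwise couple 103 at a = 1.8: M₀a(2L − a)/(2EI) = 1502/EI
  triangular load, peak 36 at the fixed end: w₀L⁴/(30EI) = 7873/EI
  δ_0 = 9375/EI
Flexibility coefficient — unit upward force at Q: δ_{QQ} = L³/(3EI) = 243/EI.
Compatibility at Q: δ_0 − R_Q·δ_{QQ} = 0, so R_Q = 9375/243 = 38.58 kN.
Moment equilibrium about P: M_P = Σ(load moments about P) − R_Q·L = 589 − 38.58×9 = 241.8 kN·m.

M_P = 241.8 kN·m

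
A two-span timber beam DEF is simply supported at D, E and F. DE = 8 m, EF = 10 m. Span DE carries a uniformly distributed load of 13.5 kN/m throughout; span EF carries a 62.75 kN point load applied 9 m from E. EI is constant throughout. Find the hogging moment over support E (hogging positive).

Release continuity at E by inserting a hinge; the redundant is the internal moment M_E. The primary structure is two simply-supported spans DE and EF.
Rotations at E on the released spans (each span's end-slope, ×1/EI):
  span DE: UDL 13.5: wL³/(24EI) = 288/EI
  span EF: point load 62.75 at a = 9: Pab(L + b)/(6LEI) = 103.5/EI
  relative rotation θ_0 = (288 + 103.5)/EI = 391.5/EI
A unit hogging moment at E produces rotation L₁/(3EI) + L₂/(3EI) = 6/EI.
Compatibility: M_E·(L₁+L₂)/(3EI) = θ_0, giving M_E = 65.26 kN·m (hogging).

M_E = 65.26 kN·m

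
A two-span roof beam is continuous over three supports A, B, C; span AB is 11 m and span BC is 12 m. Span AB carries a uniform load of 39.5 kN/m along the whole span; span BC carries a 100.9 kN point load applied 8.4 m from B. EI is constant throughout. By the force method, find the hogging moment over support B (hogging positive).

M_B = 372 kN·m

Take M_B as the redundant. Released structure: two simple spans AB and BC with a hinge at B.
Rotations at B on the released spans (each span's end-slope, ×1/EI):
  span AB: UDL 39.5: wL³/(24EI) = 2191/EI
  span BC: point load 100.9 at a = 8.4: Pab(L + b)/(6LEI) = 661.1/EI
  relative rotation θ_0 = (2191 + 661.1)/EI = 2852/EI
A unit hogging moment at B produces rotation L₁/(3EI) + L₂/(3EI) = 7.667/EI.
Slope continuity at B: θ_0 = M_B·7.667/EI, so M_B = 2852/7.667 = 372 kN·m (hogging).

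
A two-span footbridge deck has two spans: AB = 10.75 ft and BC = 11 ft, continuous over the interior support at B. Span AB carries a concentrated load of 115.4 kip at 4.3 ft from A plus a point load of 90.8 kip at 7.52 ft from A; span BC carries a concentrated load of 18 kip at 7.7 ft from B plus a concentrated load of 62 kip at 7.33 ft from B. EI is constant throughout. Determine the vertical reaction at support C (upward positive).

Take M_B as the redundant. Released structure: two simple spans AB and BC with a hinge at B.
Rotations at B on the released spans (each span's end-slope, ×1/EI):
  span AB: point load 115.4 at a = 4.3: Pab(L + a)/(6LEI) = 746.8/EI
  span AB: point load 90.8 at a = 7.52: Pab(L + a)/(6LEI) = 624.7/EI
  span BC: point load 18 at a = 7.7: Pab(L + b)/(6LEI) = 99.1/EI
  span BC: point load 62 at a = 7.33: Pab(L + b)/(6LEI) = 370.7/EI
  relative rotation θ_0 = (1372 + 469.8)/EI = 1841/EI
A unit hogging moment at B produces rotation L₁/(3EI) + L₂/(3EI) = 7.25/EI.
Slope continuity at B: θ_0 = M_B·7.25/EI, so M_B = 1841/7.25 = 254 kip·ft (hogging).
Span BC, ΣM about C: R_B^{BC}·11 = 286.9 + 254, so R_B^{BC} = 49.17 kip and R_C = 80 − 49.17 = 30.83 kip.

R_C = 30.83 kip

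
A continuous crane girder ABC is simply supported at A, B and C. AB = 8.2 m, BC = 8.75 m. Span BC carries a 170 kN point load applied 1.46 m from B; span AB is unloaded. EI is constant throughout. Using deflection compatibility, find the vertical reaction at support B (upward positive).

R_B = 164.7 kN

Take M_B as the redundant. Released structure: two simple spans AB and BC with a hinge at B.
End slopes at the hinge B, treating each span as simply supported:
  span BC: point load 170 at a = 1.46: Pab(L + b)/(6LEI) = 552.8/EI
  relative rotation θ_0 = (0 + 552.8)/EI = 552.8/EI
A unit hogging moment at B produces rotation L₁/(3EI) + L₂/(3EI) = 5.65/EI.
Slope continuity at B: θ_0 = M_B·5.65/EI, so M_B = 552.8/5.65 = 97.84 kN·m (hogging).
Span AB, ΣM about A with M_B applied at B: R_B^{AB}·8.2 = 0 + 97.84, so R_B^{AB} = 11.93 kN and R_A = 0 − 11.93 = -11.93 kN.
Span BC, ΣM about C: R_B^{BC}·8.75 = 1239 + 97.84, so R_B^{BC} = 152.8 kN and R_C = 170 − 152.8 = 17.18 kN.
R_B = 11.93 + 152.8 = 164.7 kN.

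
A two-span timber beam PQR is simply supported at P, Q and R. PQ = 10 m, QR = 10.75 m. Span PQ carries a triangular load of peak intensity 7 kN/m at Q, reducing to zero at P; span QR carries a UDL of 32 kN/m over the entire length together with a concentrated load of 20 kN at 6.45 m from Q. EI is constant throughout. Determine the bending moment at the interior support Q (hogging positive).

M_Q = 280.7 kN·m

Insert a hinge at Q; M_Q is the redundant, and each span becomes simply supported.
End slopes at the hinge Q, treating each span as simply supported:
  span PQ: triangular load, peak 7: w₀L³/(45EI) = 155.6/EI
  span QR: UDL 32: wL³/(24EI) = 1656/EI
  span QR: point load 20 at a = 6.45: Pab(L + b)/(6LEI) = 129.4/EI
  relative rotation θ_0 = (155.6 + 1786)/EI = 1941/EI
A unit hogging moment at Q produces rotation L₁/(3EI) + L₂/(3EI) = 6.917/EI.
Slope continuity at Q: θ_0 = M_Q·6.917/EI, so M_Q = 1941/6.917 = 280.7 kN·m (hogging).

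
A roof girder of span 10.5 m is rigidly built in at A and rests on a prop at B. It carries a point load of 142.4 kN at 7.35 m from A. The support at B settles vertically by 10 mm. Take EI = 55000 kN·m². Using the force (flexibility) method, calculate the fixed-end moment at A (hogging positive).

Choose R_B as the redundant. The primary structure is the cantilever fixed at A.
Free-end deflection of the primary structure under the applied loading (downward +):
  point load 142.4 at a = 7.35: Pa²(3L − a)/(6EI) = 30964/EI
Tip deflection under a unit load at B: L³/(3EI) = 385.9/EI.
With EI = 55000 kN·m²: δ_0 = 0.56297 m and δ_{BB} = 0.007016 m/kN.
Compatibility — the beam at B must follow the support down by 0.01 m: δ_0 − R_B·δ_{BB} = 0.01, so R_B = (0.56297 − 0.01)/0.007016 = 78.82 kN.
Moment equilibrium about A: M_A = Σ(load moments about A) − R_B·L = 1047 − 78.82×10.5 = 219.1 kN·m.

M_A = 219.1 kN·m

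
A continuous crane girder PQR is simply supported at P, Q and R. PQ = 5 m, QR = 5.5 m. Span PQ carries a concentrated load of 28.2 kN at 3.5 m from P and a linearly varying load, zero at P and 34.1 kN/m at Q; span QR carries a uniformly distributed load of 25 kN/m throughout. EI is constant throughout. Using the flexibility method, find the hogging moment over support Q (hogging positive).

Insert a hinge at Q; M_Q is the redundant, and each span becomes simply supported.
End slopes at the hinge Q, treating each span as simply supported:
  span PQ: point load 28.2 at a = 3.5: Pab(L + a)/(6LEI) = 41.95/EI
  span PQ: triangular load, peak 34.1: w₀L³/(45EI) = 94.72/EI
  span QR: UDL 25: wL³/(24EI) = 173.3/EI
  relative rotation θ_0 = (136.7 + 173.3)/EI = 310/EI
A unit hogging moment at Q produces rotation L₁/(3EI) + L₂/(3EI) = 3.5/EI.
Compatibility: M_Q·(L₁+L₂)/(3EI) = θ_0, giving M_Q = 88.56 kN·m (hogging).

M_Q = 88.56 kN·m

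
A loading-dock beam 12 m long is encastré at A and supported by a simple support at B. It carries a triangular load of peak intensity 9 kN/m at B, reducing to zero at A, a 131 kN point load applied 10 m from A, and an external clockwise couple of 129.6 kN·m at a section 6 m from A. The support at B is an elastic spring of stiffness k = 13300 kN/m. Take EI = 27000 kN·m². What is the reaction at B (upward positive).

R_B = 139.9 kN

Choose R_B as the redundant. The primary structure is the cantilever fixed at A.
Free-end deflection of the primary structure under the applied loading (downward +):
  triangular load, peak 9 at the free end: 11w₀L⁴/(120EI) = 17107/EI
  point load 131 at a = 10: Pa²(3L − a)/(6EI) = 56767/EI
  clockwise couple 129.6 at a = 6: M₀a(2L − a)/(2EI) = 6998/EI
  δ_0 = 80872/EI
Flexibility coefficient — unit upward force at B: δ_{BB} = L³/(3EI) = 576/EI.
With EI = 27000 kN·m²: δ_0 = 2.9953 m and δ_{BB} = 0.021333 m/kN.
Compatibility — the spring shortens by R_B/k under the reaction it provides: δ_0 − R_B·δ_{BB} = R_B/k. With 1/k = 0.000075 m/kN, R_B = δ_0 / (δ_{BB} + 1/k) = 2.9953 / (0.021333 + 0.000075) = 139.9 kN.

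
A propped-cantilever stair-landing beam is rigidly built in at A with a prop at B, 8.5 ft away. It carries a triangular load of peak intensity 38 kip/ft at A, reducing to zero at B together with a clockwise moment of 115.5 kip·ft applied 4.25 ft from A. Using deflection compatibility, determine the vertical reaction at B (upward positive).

R_B = 47.59 kip

Release the roller at B. Primary structure: cantilever fixed at A.
Free-end deflection of the primary structure under the applied loading (downward +):
  triangular load, peak 38 at the fixed end: w₀L⁴/(30EI) = 6612/EI
  clockwise couple 115.5 at a = 4.25: M₀a(2L − a)/(2EI) = 3129/EI
  δ_0 = 9741/EI
Flexibility coefficient — unit upward force at B: δ_{BB} = L³/(3EI) = 204.7/EI.
Compatibility at B: δ_0 − R_B·δ_{BB} = 0, so R_B = 9741/204.7 = 47.59 kip.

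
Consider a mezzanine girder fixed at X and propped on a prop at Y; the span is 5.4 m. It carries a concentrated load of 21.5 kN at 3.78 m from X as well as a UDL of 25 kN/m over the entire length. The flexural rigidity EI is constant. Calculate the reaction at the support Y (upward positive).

Remove the prop at Y; the released (primary) structure is a cantilever built in at X.
Deflection at Y on the released cantilever, summing each load's contribution:
  point load 21.5 at a = 3.78: Pa²(3L − a)/(6EI) = 635.9/EI
  UDL 25: wL⁴/(8EI) = 2657/EI
  δ_0 = 3293/EI
Tip deflection under a unit load at Y: L³/(3EI) = 52.49/EI.
The prop prevents deflection at Y: R_Y = δ_0/δ_{YY} = 3293/52.49 = 62.74 kN.

R_Y = 62.74 kN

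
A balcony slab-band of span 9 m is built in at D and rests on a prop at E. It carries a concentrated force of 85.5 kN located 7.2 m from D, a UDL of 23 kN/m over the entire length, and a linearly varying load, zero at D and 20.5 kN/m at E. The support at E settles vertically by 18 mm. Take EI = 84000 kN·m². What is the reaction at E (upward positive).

Choose R_E as the redundant. The primary structure is the cantilever fixed at D.
Downward deflection at the released point E due to the loads:
  point load 85.5 at a = 7.2: Pa²(3L − a)/(6EI) = 14627/EI
  UDL 23: wL⁴/(8EI) = 18863/EI
  triangular load, peak 20.5 at the free end: 11w₀L⁴/(120EI) = 12329/EI
  δ_0 = 45819/EI
Flexibility coefficient — unit upward force at E: δ_{EE} = L³/(3EI) = 243/EI.
With EI = 84000 kN·m²: δ_0 = 0.54546 m and δ_{EE} = 0.002893 m/kN.
Compatibility — the beam at E must follow the support down by 0.018 m: δ_0 − R_E·δ_{EE} = 0.018, so R_E = (0.54546 − 0.018)/0.002893 = 182.3 kN.

R_E = 182.3 kN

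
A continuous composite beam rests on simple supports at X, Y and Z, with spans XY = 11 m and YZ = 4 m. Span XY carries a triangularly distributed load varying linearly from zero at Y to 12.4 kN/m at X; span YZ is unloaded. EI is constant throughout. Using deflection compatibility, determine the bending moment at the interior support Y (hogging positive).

Release continuity at Y by inserting a hinge; the redundant is the internal moment M_Y. The primary structure is two simply-supported spans XY and YZ.
End slopes at the hinge Y, treating each span as simply supported:
  span XY: triangular load, peak 12.4: 7w₀L³/(360EI) = 320.9/EI
  relative rotation θ_0 = (320.9 + 0)/EI = 320.9/EI
A unit hogging moment at Y produces rotation L₁/(3EI) + L₂/(3EI) = 5/EI.
Slope continuity at Y: θ_0 = M_Y·5/EI, so M_Y = 320.9/5 = 64.18 kN·m (hogging).

M_Y = 64.18 kN·m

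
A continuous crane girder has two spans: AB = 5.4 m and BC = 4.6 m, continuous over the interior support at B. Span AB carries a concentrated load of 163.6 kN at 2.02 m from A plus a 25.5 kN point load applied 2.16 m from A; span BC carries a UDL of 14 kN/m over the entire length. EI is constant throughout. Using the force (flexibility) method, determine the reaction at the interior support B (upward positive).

R_B = 146.4 kN

Take M_B as the redundant. Released structure: two simple spans AB and BC with a hinge at B.
Rotations at B on the released spans (each span's end-slope, ×1/EI):
  span AB: point load 163.6 at a = 2.02: Pab(L + a)/(6LEI) = 255.8/EI
  span AB: point load 25.5 at a = 2.16: Pab(L + a)/(6LEI) = 41.64/EI
  span BC: UDL 14: wL³/(24EI) = 56.78/EI
  relative rotation θ_0 = (297.4 + 56.78)/EI = 354.2/EI
A unit hogging moment at B produces rotation L₁/(3EI) + L₂/(3EI) = 3.333/EI.
Slope continuity at B: θ_0 = M_B·3.333/EI, so M_B = 354.2/3.333 = 106.3 kN·m (hogging).
Span AB, ΣM about A with M_B applied at B: R_B^{AB}·5.4 = 385.6 + 106.3, so R_B^{AB} = 91.08 kN and R_A = 189.1 − 91.08 = 98.02 kN.
Span BC, ΣM about C: R_B^{BC}·4.6 = 148.1 + 106.3, so R_B^{BC} = 55.3 kN and R_C = 64.4 − 55.3 = 9.098 kN.
R_B = 91.08 + 55.3 = 146.4 kN.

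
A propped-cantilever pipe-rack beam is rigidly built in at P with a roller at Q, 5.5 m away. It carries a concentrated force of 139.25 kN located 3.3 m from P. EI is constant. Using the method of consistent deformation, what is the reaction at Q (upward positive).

Take the reaction at Q as the redundant and release it; the primary structure is a cantilever fixed at P.
Downward deflection at the released point Q due to the loads:
  point load 139.25 at a = 3.3: Pa²(3L − a)/(6EI) = 3336/EI
Tip deflection under a unit load at Q: L³/(3EI) = 55.46/EI.
Compatibility at Q: δ_0 − R_Q·δ_{QQ} = 0, so R_Q = 3336/55.46 = 60.16 kN.

R_Q = 60.16 kN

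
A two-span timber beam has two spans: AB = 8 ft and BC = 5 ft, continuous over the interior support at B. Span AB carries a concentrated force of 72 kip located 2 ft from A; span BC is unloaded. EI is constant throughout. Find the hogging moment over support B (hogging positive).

M_B = 41.54 kip·ft

Take M_B as the redundant. Released structure: two simple spans AB and BC with a hinge at B.
Discontinuity in slope at B on the released structure — sum the simple-span end rotations:
  span AB: point load 72 at a = 2: Pab(L + a)/(6LEI) = 180/EI
  relative rotation θ_0 = (180 + 0)/EI = 180/EI
A unit hogging moment at B produces rotation L₁/(3EI) + L₂/(3EI) = 4.333/EI.
Compatibility: M_B·(L₁+L₂)/(3EI) = θ_0, giving M_B = 41.54 kip·ft (hogging).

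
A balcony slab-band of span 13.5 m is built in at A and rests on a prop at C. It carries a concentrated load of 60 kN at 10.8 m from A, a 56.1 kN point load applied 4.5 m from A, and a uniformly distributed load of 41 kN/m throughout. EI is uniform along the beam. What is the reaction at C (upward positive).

R_C = 258.1 kN

Release the roller at C. Primary structure: cantilever fixed at A.
Primary-structure tip deflection at C by superposition:
  point load 60 at a = 10.8: Pa²(3L − a)/(6EI) = 34642/EI
  point load 56.1 at a = 4.5: Pa²(3L − a)/(6EI) = 6816/EI
  UDL 41: wL⁴/(8EI) = 170227/EI
  δ_0 = 211685/EI
Flexibility coefficient — unit upward force at C: δ_{CC} = L³/(3EI) = 820.1/EI.
Compatibility at C: δ_0 − R_C·δ_{CC} = 0, so R_C = 211685/820.1 = 258.1 kN.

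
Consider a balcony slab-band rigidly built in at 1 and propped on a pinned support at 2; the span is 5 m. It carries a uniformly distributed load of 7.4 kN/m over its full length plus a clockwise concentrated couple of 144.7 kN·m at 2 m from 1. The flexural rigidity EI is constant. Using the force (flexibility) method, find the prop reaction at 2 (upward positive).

R_2 = 41.66 kN

Release the roller at 2. Primary structure: cantilever fixed at 1.
Downward deflection at the released point 2 due to the loads:
  UDL 7.4: wL⁴/(8EI) = 578.1/EI
  clockwise couple 144.7 at a = 2: M₀a(2L − a)/(2EI) = 1158/EI
  δ_0 = 1736/EI
Tip deflection under a unit load at 2: L³/(3EI) = 41.67/EI.
The prop prevents deflection at 2: R_2 = δ_0/δ_{22} = 1736/41.67 = 41.66 kN.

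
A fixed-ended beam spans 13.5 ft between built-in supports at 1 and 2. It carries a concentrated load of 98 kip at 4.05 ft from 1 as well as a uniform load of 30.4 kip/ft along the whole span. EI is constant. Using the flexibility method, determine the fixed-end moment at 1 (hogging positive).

M_1 = 656.2 kip·ft

Take the two fixed-end moments M_1, M_2 as redundants; the released structure is the simple span 12.
On the primary (simply-supported) span, the end slopes from the loading are:
  at 1: point load 98 at a = 4.05: Pab(L + b)/(6LEI) = 1063/EI
  at 2: point load 98 at a = 4.05: Pab(L + a)/(6LEI) = 812.7/EI
  at 1: UDL 30.4: wL³/(24EI) = 3116/EI
  at 2: UDL 30.4: wL³/(24EI) = 3116/EI
  θ_10 = 4179/EI,  θ_20 = 3929/EI
Flexibility coefficients: a unit moment at one end gives L/(3EI) there and L/(6EI) at the far end, so f₁₁ = f₂₂ = 4.5/EI and f₁₂ = f₂₁ = 2.25/EI.
Compatibility — zero rotation at each built-in end:
  4.5 M_1 + 2.25 M_2 = 4179
  2.25 M_1 + 4.5 M_2 = 3929
Solving the pair gives M_1 = 656.2 kip·ft and M_2 = 545 kip·ft (hogging).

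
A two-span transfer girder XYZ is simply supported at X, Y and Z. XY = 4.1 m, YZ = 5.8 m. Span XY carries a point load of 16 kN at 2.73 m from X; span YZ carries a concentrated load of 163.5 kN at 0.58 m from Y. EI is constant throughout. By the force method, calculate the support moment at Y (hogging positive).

M_Y = 52.54 kN·m

Take M_Y as the redundant. Released structure: two simple spans XY and YZ with a hinge at Y.
Rotations at Y on the released spans (each span's end-slope, ×1/EI):
  span XY: point load 16 at a = 2.73: Pab(L + a)/(6LEI) = 16.61/EI
  span YZ: point load 163.5 at a = 0.58: Pab(L + b)/(6LEI) = 156.8/EI
  relative rotation θ_0 = (16.61 + 156.8)/EI = 173.4/EI
A unit hogging moment at Y produces rotation L₁/(3EI) + L₂/(3EI) = 3.3/EI.
Slope continuity at Y: θ_0 = M_Y·3.3/EI, so M_Y = 173.4/3.3 = 52.54 kN·m (hogging).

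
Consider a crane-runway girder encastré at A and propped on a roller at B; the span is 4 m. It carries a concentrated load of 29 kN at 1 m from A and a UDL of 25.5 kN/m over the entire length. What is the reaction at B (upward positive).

Remove the prop at B; the released (primary) structure is a cantilever built in at A.
Downward deflection at the released point B due to the loads:
  point load 29 at a = 1: Pa²(3L − a)/(6EI) = 53.17/EI
  UDL 25.5: wL⁴/(8EI) = 816/EI
  δ_0 = 869.2/EI
Tip deflection under a unit load at B: L³/(3EI) = 21.33/EI.
The prop prevents deflection at B: R_B = δ_0/δ_{BB} = 869.2/21.33 = 40.74 kN.

R_B = 40.74 kN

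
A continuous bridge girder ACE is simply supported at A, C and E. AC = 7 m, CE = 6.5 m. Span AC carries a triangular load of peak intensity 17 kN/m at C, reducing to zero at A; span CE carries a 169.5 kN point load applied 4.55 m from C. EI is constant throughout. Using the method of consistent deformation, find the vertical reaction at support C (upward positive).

Take M_C as the redundant. Released structure: two simple spans AC and CE with a hinge at C.
Rotations at C on the released spans (each span's end-slope, ×1/EI):
  span AC: triangular load, peak 17: w₀L³/(45EI) = 129.6/EI
  span CE: point load 169.5 at a = 4.55: Pab(L + b)/(6LEI) = 325.8/EI
  relative rotation θ_0 = (129.6 + 325.8)/EI = 455.4/EI
A unit hogging moment at C produces rotation L₁/(3EI) + L₂/(3EI) = 4.5/EI.
Slope continuity at C: θ_0 = M_C·4.5/EI, so M_C = 455.4/4.5 = 101.2 kN·m (hogging).
Span AC, ΣM about A with M_C applied at C: R_C^{AC}·7 = 277.7 + 101.2, so R_C^{AC} = 54.12 kN and R_A = 59.5 − 54.12 = 5.376 kN.
Span CE, ΣM about E: R_C^{CE}·6.5 = 330.5 + 101.2, so R_C^{CE} = 66.42 kN and R_E = 169.5 − 66.42 = 103.1 kN.
R_C = 54.12 + 66.42 = 120.5 kN.

R_C = 120.5 kN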